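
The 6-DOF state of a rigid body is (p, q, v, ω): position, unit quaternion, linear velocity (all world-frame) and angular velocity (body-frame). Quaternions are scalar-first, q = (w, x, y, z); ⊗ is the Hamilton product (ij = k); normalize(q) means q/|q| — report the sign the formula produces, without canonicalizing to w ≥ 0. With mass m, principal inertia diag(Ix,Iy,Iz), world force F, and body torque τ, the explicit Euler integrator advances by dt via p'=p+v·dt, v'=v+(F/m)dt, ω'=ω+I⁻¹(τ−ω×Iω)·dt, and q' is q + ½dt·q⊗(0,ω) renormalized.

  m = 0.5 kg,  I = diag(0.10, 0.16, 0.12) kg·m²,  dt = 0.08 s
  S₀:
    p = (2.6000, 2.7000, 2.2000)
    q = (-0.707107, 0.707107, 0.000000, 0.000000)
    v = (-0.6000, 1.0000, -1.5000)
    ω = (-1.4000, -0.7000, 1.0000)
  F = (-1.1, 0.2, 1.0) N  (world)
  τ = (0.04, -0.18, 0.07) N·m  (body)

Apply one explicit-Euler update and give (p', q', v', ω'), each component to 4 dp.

new position p' = (2.5520, 2.7800, 2.0800)
new velocity v' = (-0.7760, 1.0320, -1.3400)
gyro term ω×Iω = (0.0280, 0.0280, 0.0588)
angular accel α = (0.1200, -1.3000, 0.0933)
new body rate ω' = (-1.3904, -0.8040, 1.0075)
q⊗(0,ω) = (0.9899498, 0.9899498, -0.2121321, -1.2020819)
updated quaternion q' = (-0.6657, 0.7447, -0.0085, -0.0480)

p' = (2.5520, 2.7800, 2.0800)
q' = (-0.6657, 0.7447, -0.0085, -0.0480)
v' = (-0.7760, 1.0320, -1.3400)
ω' = (-1.3904, -0.8040, 1.0075)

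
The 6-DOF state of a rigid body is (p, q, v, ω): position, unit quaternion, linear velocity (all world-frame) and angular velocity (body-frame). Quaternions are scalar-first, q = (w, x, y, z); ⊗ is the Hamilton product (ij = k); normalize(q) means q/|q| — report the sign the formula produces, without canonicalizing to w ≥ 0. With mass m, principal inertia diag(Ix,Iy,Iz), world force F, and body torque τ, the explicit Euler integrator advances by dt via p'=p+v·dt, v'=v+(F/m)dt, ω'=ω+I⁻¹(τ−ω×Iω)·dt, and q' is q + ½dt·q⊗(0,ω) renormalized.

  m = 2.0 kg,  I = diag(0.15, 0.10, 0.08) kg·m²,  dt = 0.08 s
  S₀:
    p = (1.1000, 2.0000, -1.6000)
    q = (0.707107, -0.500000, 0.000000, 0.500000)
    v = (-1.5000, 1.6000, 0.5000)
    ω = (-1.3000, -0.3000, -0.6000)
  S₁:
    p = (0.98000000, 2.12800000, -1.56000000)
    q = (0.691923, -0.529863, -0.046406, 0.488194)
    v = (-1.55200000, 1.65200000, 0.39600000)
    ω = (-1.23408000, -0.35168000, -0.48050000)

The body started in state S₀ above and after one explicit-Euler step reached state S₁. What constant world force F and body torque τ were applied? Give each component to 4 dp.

F = (-1.3000, 1.3000, -2.6000)
τ = (0.1200, -0.0100, 0.1000)

v₁ − v₀ = (-0.05200000, 0.05200000, -0.10400000)
F = m·Δv/dt = (-1.3000, 1.3000, -2.6000)
Δω = ω₁−ω₀ = (0.06592000, -0.05168000, 0.11950000)
ω₀×(Iω₀) = (-0.0036, 0.0546, -0.0195)
applied torque τ = (0.1200, -0.0100, 0.1000)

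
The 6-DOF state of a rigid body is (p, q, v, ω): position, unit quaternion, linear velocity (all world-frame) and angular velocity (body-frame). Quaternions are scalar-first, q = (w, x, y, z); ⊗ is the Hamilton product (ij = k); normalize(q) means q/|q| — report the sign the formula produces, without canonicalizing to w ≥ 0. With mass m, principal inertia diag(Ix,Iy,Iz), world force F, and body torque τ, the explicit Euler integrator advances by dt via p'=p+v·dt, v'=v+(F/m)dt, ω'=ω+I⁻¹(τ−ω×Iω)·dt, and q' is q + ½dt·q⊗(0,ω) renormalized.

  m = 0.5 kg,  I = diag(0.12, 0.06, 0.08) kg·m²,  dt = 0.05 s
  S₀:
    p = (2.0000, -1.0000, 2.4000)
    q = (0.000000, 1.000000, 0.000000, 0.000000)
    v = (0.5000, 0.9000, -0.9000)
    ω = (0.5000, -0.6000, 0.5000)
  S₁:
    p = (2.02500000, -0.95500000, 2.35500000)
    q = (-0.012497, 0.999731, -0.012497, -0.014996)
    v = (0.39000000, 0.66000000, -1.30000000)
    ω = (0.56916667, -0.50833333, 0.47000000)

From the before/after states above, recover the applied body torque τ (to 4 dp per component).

τ = (0.1600, 0.1200, -0.0300)

ω₁ − ω₀ = (0.06916667, 0.09166667, -0.03000000)
precession coupling = (-0.0060, 0.0100, 0.0180)
I·α + gyro = (0.1600, 0.1200, -0.0300)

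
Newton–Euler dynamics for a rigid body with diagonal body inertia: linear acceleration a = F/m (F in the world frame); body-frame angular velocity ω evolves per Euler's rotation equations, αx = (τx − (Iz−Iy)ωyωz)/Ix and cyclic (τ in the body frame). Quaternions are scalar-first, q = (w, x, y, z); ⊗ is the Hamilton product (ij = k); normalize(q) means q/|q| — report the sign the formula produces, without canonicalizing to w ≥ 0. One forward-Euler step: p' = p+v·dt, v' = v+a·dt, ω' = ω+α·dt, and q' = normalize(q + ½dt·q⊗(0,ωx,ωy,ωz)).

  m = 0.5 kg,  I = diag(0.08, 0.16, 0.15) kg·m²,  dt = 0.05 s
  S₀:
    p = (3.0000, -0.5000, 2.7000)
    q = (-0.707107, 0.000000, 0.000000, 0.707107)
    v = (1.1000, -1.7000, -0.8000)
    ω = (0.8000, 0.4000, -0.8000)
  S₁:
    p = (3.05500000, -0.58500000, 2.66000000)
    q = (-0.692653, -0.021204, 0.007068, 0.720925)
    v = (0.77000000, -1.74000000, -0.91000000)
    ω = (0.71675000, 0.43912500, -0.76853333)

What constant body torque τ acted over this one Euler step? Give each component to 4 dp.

τ = (-0.1300, 0.1700, 0.1200)

Δω = ω₁−ω₀ = (-0.08325000, 0.03912500, 0.03146667)
ω₀×(Iω₀) = (0.0032, 0.0448, 0.0256)
I·α + gyro = (-0.1300, 0.1700, 0.1200)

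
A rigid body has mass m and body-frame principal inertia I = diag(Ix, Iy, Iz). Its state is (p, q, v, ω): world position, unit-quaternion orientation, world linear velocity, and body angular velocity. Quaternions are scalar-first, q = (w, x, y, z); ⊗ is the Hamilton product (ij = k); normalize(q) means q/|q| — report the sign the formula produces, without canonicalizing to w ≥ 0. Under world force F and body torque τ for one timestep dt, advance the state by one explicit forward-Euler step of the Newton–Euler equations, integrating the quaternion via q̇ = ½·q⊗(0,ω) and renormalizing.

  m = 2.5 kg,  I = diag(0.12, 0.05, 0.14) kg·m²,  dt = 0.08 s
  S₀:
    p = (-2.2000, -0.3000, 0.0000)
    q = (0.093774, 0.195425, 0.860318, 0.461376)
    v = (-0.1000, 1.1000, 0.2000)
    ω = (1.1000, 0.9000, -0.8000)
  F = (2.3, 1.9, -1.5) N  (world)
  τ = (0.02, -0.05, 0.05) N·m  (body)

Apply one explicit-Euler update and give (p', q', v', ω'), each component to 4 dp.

p' = p + v·dt = (-2.2080, -0.2120, 0.0160)
v + (F/m)dt = (-0.0264, 1.1608, 0.1520)
precession coupling ω×(Iω) = (-0.0648, 0.0176, -0.0693)
α = I⁻¹(τ − ω×Iω) = (0.7067, -1.3520, 0.8521)
ω' = ω + α·dt = (1.1565, 0.7918, -0.7318)
q⊗(0,ω) = (-0.6201529, -1.0003414, 0.7482502, -0.8454865)
q' = normalize(q + ½dt·q⊗(0,ω)) = (0.0688, 0.1551, 0.8884, 0.4266)

p' = (-2.2080, -0.2120, 0.0160)
q' = (0.0688, 0.1551, 0.8884, 0.4266)
v' = (-0.0264, 1.1608, 0.1520)
ω' = (1.1565, 0.7918, -0.7318)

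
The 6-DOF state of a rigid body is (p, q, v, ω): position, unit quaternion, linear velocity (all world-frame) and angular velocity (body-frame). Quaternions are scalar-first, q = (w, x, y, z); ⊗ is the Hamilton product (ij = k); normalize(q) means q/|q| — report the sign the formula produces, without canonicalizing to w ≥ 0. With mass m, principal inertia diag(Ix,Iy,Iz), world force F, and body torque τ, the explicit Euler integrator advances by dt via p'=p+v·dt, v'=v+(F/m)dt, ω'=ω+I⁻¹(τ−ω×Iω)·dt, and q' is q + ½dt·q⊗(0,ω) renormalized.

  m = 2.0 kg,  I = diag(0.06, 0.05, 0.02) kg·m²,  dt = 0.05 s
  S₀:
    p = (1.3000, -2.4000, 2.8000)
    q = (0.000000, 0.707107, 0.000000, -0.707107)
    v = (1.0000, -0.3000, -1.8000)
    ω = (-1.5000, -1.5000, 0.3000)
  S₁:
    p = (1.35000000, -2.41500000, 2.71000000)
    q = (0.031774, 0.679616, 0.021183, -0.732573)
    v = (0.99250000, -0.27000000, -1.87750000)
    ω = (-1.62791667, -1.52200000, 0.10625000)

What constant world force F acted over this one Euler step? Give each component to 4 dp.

F = (-0.3000, 1.2000, -3.1000)

Δv = v₁−v₀ = (-0.00750000, 0.03000000, -0.07750000)
m·(v₁−v₀)/dt = (-0.3000, 1.2000, -3.1000)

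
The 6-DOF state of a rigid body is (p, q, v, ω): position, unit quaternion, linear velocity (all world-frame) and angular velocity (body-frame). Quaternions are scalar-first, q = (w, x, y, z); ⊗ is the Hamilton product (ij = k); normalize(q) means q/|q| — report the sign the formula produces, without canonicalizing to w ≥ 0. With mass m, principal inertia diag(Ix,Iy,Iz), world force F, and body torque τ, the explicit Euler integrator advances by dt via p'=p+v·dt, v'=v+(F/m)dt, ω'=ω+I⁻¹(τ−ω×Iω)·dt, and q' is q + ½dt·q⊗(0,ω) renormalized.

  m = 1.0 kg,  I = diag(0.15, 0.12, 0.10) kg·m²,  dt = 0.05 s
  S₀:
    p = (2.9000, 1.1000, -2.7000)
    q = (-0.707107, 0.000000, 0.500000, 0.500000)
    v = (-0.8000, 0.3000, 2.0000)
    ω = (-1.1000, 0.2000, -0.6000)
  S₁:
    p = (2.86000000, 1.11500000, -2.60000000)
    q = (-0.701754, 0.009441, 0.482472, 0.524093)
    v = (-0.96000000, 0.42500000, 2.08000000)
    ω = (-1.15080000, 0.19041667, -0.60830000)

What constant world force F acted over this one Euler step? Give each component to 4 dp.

v₁ − v₀ = (-0.16000000, 0.12500000, 0.08000000)
F = m·Δv/dt = (-3.2000, 2.5000, 1.6000)

F = (-3.2000, 2.5000, 1.6000)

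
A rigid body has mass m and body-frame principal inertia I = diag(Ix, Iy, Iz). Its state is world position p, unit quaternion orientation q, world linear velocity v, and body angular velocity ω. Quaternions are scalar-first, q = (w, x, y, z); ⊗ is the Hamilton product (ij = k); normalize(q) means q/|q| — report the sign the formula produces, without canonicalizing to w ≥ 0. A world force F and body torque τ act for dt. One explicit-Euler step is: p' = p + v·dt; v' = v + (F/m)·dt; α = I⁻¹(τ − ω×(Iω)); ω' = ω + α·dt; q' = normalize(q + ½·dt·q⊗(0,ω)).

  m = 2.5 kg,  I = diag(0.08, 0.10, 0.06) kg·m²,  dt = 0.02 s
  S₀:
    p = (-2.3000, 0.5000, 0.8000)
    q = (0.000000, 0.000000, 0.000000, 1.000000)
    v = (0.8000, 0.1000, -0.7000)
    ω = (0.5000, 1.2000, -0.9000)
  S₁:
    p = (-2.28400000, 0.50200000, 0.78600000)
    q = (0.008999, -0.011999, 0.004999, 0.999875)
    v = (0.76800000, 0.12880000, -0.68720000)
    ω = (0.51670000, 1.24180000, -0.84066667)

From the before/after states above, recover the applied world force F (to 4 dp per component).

F = (-4.0000, 3.6000, 1.6000)

Δv = v₁−v₀ = (-0.03200000, 0.02880000, 0.01280000)
F = m·Δv/dt = (-4.0000, 3.6000, 1.6000)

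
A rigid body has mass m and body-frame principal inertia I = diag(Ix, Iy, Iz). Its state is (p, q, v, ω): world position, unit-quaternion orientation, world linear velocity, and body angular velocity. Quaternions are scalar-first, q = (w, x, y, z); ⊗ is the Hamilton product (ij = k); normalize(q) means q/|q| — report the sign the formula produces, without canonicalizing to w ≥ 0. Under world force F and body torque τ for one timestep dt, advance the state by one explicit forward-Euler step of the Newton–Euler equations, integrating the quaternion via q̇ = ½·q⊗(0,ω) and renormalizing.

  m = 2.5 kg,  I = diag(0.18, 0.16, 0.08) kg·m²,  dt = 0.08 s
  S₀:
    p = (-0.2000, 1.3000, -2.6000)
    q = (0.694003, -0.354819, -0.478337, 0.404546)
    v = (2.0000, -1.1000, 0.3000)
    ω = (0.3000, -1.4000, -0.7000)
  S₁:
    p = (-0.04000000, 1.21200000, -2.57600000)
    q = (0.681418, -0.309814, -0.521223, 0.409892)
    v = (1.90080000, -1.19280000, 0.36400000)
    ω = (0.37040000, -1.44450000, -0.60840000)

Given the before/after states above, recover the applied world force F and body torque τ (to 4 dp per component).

v₁ − v₀ = (-0.09920000, -0.09280000, 0.06400000)
applied force F = (-3.1000, -2.9000, 2.0000)
Δω = ω₁−ω₀ = (0.07040000, -0.04450000, 0.09160000)
precession coupling = (-0.0784, -0.0210, 0.0084)
I·α + gyro = (0.0800, -0.1100, 0.1000)

F = (-3.1000, -2.9000, 2.0000)
τ = (0.0800, -0.1100, 0.1000)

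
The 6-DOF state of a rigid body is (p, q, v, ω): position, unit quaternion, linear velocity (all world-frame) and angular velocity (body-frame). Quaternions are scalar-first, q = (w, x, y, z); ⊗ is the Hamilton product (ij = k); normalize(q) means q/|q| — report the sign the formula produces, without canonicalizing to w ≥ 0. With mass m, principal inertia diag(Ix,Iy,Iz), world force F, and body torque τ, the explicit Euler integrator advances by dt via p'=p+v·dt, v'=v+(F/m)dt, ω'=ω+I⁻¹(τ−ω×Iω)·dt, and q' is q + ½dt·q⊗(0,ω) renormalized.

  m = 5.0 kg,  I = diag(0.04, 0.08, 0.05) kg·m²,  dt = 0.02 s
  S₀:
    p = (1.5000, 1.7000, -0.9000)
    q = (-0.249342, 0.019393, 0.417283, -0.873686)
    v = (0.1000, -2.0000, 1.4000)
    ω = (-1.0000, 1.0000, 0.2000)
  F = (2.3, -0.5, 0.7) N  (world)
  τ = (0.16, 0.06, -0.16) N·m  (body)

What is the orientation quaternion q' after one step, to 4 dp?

q⊗(0,ω) = (-0.2231528, 1.2064846, 0.6204654, 0.3868076)
q' = normalize(q + ½dt·q⊗(0,ω)) = (-0.2515, 0.0315, 0.4234, -0.8697)

q' = (-0.2515, 0.0315, 0.4234, -0.8697)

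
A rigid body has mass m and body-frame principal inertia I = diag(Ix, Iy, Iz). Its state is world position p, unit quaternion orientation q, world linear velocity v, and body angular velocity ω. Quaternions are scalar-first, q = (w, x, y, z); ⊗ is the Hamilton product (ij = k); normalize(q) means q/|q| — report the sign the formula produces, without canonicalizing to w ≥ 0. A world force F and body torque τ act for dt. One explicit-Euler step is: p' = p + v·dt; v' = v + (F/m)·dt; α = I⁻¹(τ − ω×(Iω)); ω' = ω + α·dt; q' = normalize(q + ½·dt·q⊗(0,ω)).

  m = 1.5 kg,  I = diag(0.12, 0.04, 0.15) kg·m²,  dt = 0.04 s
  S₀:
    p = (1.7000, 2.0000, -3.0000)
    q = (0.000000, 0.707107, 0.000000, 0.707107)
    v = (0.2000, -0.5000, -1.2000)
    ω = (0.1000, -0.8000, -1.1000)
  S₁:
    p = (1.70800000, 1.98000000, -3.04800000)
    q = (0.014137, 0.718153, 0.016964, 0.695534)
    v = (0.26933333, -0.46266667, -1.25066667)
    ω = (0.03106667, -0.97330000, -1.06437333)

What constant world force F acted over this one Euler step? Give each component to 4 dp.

F = (2.6000, 1.4000, -1.9000)

Δv = v₁−v₀ = (0.06933333, 0.03733333, -0.05066667)
F = m·Δv/dt = (2.6000, 1.4000, -1.9000)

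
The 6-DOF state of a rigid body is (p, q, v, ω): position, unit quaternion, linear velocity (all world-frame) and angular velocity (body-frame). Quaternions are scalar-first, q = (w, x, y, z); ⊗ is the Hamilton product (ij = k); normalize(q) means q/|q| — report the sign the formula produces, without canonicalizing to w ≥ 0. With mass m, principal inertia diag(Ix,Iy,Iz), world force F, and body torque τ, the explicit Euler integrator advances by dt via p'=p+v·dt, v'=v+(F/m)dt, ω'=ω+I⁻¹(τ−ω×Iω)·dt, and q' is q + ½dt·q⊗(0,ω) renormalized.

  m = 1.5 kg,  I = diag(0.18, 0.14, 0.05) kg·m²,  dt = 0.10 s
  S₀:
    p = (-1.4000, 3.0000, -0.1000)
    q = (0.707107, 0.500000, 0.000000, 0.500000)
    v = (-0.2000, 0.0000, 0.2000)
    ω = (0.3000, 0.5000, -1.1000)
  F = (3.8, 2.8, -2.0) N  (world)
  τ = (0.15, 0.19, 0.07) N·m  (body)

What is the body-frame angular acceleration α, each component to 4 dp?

gyro term ω×Iω = (0.0495, -0.0429, -0.0060)
α = I⁻¹(τ − ω×Iω) = (0.5583, 1.6636, 1.5200)

α = (0.5583, 1.6636, 1.5200)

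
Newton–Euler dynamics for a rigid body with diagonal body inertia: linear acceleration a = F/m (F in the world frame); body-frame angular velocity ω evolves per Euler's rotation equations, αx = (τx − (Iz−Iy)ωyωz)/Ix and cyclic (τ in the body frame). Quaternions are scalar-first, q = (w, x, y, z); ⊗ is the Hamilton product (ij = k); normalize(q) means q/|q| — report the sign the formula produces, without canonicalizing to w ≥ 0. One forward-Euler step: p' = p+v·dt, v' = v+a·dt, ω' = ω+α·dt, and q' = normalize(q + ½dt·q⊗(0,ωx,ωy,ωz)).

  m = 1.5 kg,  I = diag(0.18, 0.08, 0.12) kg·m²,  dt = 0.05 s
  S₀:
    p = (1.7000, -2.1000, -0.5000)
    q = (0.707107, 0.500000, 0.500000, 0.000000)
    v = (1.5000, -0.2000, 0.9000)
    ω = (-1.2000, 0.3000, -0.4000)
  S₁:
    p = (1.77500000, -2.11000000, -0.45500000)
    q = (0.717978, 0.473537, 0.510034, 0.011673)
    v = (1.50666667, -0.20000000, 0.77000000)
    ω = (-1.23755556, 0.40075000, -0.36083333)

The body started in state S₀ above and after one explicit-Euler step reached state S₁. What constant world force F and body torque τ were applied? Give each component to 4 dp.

v₁ − v₀ = (0.00666667, 0.00000000, -0.13000000)
F = m·Δv/dt = (0.2000, 0.0000, -3.9000)
rate change Δω = (-0.03755556, 0.10075000, 0.03916667)
ω₀×(Iω₀) = (-0.0048, 0.0288, 0.0360)
applied torque τ = (-0.1400, 0.1900, 0.1300)

F = (0.2000, 0.0000, -3.9000)
τ = (-0.1400, 0.1900, 0.1300)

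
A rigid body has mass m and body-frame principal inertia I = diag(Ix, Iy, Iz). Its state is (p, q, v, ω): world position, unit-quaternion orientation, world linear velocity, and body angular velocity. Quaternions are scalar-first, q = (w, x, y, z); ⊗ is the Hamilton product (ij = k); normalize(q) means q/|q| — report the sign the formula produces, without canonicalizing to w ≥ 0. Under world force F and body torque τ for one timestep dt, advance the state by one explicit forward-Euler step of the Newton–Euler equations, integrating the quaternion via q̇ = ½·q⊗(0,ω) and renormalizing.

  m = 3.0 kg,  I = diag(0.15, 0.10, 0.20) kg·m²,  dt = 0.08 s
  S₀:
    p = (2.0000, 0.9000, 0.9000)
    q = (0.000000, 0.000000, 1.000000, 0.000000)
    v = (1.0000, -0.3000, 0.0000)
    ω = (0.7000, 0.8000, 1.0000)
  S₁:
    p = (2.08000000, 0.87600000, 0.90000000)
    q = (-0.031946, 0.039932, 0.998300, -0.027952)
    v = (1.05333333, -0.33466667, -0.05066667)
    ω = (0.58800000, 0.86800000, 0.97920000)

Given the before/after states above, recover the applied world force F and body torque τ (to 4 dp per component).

v₁ − v₀ = (0.05333333, -0.03466667, -0.05066667)
F = m·Δv/dt = (2.0000, -1.3000, -1.9000)
rate change Δω = (-0.11200000, 0.06800000, -0.02080000)
τ = I·(Δω/dt) + ω₀×(Iω₀) = (-0.1300, 0.0500, -0.0800)

F = (2.0000, -1.3000, -1.9000)
τ = (-0.1300, 0.0500, -0.0800)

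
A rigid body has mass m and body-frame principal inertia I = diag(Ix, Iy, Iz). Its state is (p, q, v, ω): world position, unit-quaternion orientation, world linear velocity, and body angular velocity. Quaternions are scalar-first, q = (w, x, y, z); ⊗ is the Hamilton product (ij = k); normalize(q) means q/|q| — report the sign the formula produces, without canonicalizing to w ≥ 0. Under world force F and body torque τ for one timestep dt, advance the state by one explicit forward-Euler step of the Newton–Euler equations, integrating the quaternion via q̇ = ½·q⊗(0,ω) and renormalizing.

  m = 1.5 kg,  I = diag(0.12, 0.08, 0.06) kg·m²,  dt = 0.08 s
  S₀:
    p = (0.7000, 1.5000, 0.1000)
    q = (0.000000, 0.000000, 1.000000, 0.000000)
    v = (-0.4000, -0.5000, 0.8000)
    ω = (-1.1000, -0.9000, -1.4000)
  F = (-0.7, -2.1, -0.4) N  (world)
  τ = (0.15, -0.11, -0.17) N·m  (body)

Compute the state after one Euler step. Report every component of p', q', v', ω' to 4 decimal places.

gyro term ω×Iω = (-0.0252, 0.0924, -0.0396)
α = I⁻¹(τ − ω×Iω) = (1.4600, -2.5300, -2.1733)
ω' = ω + α·dt = (-0.9832, -1.1024, -1.5739)
Hamilton product q⊗(0,ω) = (0.9000000, -1.4000000, 0.0000000, 1.1000000)
q' = normalize(q + ½dt·q⊗(0,ω)) = (0.0359, -0.0558, 0.9968, 0.0439)
p + v·dt = (0.6680, 1.4600, 0.1640)
v' = v + a·dt = (-0.4373, -0.6120, 0.7787)

p' = (0.6680, 1.4600, 0.1640)
q' = (0.0359, -0.0558, 0.9968, 0.0439)
v' = (-0.4373, -0.6120, 0.7787)
ω' = (-0.9832, -1.1024, -1.5739)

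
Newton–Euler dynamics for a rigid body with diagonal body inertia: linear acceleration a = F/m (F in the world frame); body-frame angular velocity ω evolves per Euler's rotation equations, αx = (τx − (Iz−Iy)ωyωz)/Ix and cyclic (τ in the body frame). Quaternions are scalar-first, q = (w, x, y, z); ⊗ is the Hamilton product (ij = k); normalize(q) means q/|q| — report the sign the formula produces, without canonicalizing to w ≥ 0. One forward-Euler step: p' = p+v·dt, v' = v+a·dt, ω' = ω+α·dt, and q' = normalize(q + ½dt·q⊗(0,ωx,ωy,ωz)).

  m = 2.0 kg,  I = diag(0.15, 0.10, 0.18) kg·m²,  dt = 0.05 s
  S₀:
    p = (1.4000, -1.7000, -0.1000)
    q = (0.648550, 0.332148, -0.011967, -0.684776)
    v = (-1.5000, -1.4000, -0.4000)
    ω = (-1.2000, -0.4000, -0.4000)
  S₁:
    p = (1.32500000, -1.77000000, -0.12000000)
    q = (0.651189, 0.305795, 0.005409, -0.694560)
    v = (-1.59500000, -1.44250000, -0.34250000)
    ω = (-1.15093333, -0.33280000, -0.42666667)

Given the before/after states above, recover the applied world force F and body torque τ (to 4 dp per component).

rate change Δω = (0.04906667, 0.06720000, -0.02666667)
ω₀×(Iω₀) = (0.0128, -0.0144, -0.0240)
τ = I·(Δω/dt) + ω₀×(Iω₀) = (0.1600, 0.1200, -0.1200)
v₁ − v₀ = (-0.09500000, -0.04250000, 0.05750000)
m·(v₁−v₀)/dt = (-3.8000, -1.7000, 2.3000)

F = (-3.8000, -1.7000, 2.3000)
τ = (0.1600, 0.1200, -0.1200)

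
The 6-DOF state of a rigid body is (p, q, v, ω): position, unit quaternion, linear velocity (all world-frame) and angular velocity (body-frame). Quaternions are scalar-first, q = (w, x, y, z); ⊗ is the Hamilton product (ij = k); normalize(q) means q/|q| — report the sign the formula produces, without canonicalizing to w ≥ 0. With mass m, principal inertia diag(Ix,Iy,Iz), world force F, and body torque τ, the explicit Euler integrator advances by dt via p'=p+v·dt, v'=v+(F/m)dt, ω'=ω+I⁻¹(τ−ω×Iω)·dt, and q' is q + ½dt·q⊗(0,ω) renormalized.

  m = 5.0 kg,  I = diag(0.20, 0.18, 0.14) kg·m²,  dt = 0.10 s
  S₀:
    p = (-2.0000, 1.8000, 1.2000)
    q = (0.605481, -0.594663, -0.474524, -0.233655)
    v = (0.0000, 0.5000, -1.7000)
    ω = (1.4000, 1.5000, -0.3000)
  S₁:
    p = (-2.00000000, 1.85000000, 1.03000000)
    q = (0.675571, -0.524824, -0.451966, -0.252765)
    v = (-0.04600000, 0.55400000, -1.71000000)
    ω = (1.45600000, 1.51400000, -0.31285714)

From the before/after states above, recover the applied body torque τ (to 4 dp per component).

τ = (0.1300, 0.0000, -0.0600)

Δω = ω₁−ω₀ = (0.05600000, 0.01400000, -0.01285714)
ω₀×(Iω₀) = (0.0180, -0.0252, -0.0420)
I·α + gyro = (0.1300, 0.0000, -0.0600)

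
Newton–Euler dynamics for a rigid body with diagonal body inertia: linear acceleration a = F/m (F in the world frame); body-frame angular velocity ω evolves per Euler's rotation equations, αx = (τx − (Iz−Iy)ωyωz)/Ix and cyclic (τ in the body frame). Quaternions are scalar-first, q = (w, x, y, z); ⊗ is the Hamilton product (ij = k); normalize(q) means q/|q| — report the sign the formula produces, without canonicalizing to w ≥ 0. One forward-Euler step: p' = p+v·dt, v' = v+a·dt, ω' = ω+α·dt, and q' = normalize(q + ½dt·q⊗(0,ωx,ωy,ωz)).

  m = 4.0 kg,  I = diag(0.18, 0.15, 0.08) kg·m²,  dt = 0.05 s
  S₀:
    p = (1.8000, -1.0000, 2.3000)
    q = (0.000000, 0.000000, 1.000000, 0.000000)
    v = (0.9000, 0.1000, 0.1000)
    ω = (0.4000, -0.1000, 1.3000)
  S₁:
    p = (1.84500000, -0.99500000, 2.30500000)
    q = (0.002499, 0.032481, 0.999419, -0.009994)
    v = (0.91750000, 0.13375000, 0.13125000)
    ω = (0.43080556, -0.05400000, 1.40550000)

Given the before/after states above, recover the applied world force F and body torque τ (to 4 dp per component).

F = (1.4000, 2.7000, 2.5000)
τ = (0.1200, 0.1900, 0.1700)

ω₁ − ω₀ = (0.03080556, 0.04600000, 0.10550000)
applied torque τ = (0.1200, 0.1900, 0.1700)
velocity change Δv = (0.01750000, 0.03375000, 0.03125000)
F = m·Δv/dt = (1.4000, 2.7000, 2.5000)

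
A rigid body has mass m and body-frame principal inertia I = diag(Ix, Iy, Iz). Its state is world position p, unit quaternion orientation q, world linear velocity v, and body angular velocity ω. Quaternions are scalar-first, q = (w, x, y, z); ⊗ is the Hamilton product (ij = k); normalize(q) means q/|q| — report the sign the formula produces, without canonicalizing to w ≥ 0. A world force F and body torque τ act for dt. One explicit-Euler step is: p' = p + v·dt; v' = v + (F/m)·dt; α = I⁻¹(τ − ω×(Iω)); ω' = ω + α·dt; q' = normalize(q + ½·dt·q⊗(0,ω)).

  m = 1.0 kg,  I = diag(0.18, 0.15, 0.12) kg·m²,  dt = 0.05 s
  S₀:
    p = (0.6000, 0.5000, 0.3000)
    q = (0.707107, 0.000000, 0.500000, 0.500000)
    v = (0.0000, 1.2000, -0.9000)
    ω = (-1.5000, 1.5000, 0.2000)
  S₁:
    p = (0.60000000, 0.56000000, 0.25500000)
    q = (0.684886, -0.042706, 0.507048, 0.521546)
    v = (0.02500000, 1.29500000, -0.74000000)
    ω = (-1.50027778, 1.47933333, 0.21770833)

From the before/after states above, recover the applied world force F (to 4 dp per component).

Δv = v₁−v₀ = (0.02500000, 0.09500000, 0.16000000)
F = m·Δv/dt = (0.5000, 1.9000, 3.2000)

F = (0.5000, 1.9000, 3.2000)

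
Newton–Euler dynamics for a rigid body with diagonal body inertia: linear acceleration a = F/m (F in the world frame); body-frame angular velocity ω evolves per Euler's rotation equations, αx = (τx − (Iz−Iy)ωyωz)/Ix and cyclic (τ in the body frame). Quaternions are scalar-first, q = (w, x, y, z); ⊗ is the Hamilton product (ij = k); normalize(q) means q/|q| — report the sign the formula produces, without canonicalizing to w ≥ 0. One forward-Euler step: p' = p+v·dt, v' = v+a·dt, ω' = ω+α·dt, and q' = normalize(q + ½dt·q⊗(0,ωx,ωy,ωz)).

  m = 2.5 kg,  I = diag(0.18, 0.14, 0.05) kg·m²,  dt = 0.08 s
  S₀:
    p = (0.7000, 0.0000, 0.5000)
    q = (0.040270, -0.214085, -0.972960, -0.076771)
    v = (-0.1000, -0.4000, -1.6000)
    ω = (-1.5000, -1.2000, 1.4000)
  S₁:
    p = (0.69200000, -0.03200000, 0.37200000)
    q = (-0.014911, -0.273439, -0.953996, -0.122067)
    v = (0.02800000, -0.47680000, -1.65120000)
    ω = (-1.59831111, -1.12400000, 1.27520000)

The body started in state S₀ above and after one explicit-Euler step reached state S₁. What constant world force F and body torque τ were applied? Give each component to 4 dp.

Δv = v₁−v₀ = (0.12800000, -0.07680000, -0.05120000)
applied force F = (4.0000, -2.4000, -1.6000)
ω₁ − ω₀ = (-0.09831111, 0.07600000, -0.12480000)
precession coupling = (0.1512, -0.2730, -0.0720)
τ = I·(Δω/dt) + ω₀×(Iω₀) = (-0.0700, -0.1400, -0.1500)

F = (4.0000, -2.4000, -1.6000)
τ = (-0.0700, -0.1400, -0.1500)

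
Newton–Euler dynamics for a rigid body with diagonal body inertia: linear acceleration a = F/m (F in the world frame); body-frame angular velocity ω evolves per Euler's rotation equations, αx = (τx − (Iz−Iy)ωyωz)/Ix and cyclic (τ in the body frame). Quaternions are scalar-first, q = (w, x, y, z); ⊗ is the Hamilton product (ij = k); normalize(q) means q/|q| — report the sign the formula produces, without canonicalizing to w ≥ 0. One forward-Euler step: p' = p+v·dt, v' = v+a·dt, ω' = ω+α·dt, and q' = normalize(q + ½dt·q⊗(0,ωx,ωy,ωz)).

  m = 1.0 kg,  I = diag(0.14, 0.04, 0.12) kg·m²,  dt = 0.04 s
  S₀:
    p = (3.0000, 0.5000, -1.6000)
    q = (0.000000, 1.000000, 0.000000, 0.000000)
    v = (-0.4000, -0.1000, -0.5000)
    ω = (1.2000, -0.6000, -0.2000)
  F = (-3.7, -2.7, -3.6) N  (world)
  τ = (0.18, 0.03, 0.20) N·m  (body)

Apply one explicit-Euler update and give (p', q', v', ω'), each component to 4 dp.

linear accel F/m = (-3.7000, -2.7000, -3.6000)
new position p' = (2.9840, 0.4960, -1.6200)
v' = v + a·dt = (-0.5480, -0.2080, -0.6440)
gyro term ω×Iω = (0.0096, -0.0048, 0.0720)
angular accel α = (1.2171, 0.8700, 1.0667)
new body rate ω' = (1.2487, -0.5652, -0.1573)
Hamilton product q⊗(0,ω) = (-1.2000000, 0.0000000, 0.2000000, -0.6000000)
updated quaternion q' = (-0.0240, 0.9996, 0.0040, -0.0120)

p' = (2.9840, 0.4960, -1.6200)
q' = (-0.0240, 0.9996, 0.0040, -0.0120)
v' = (-0.5480, -0.2080, -0.6440)
ω' = (1.2487, -0.5652, -0.1573)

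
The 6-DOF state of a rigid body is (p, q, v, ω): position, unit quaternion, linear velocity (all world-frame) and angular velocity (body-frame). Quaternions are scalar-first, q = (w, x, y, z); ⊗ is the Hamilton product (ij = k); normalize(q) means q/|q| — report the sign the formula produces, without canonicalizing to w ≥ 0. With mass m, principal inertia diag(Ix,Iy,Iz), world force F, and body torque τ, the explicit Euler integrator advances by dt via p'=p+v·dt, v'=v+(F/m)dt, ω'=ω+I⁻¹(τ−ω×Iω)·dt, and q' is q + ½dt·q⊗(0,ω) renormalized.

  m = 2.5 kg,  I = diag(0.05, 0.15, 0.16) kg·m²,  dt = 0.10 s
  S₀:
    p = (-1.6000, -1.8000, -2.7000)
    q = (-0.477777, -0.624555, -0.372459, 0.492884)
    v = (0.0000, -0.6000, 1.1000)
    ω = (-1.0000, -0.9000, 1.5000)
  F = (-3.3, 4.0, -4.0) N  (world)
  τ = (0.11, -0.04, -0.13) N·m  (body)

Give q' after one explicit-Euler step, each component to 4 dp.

q' = (-0.5599, -0.6034, -0.3271, 0.4642)

Hamilton product q⊗(0,ω) = (-1.6990941, 0.3626841, 0.8739478, -0.5270250)
q + ½dt·q⊗(0,ω), renormalized = (-0.5599, -0.6034, -0.3271, 0.4642)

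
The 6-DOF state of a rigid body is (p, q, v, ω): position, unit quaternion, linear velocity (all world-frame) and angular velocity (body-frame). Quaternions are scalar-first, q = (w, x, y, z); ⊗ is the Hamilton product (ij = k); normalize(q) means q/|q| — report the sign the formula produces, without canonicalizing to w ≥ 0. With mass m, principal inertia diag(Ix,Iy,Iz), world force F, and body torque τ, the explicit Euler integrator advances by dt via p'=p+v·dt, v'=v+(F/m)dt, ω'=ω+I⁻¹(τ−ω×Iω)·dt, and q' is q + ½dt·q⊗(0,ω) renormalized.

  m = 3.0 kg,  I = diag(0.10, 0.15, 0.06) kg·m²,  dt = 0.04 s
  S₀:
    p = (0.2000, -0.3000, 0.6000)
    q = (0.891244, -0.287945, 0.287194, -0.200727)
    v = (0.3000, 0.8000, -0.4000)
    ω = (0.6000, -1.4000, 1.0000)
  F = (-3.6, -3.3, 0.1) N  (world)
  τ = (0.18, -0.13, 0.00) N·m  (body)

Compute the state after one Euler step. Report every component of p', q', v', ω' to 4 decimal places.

ω×(Iω) gyroscopic = (0.1260, 0.0240, -0.0420)
α = I⁻¹(τ − ω×Iω) = (0.5400, -1.0267, 0.7000)
ω' = ω + α·dt = (0.6216, -1.4411, 1.0280)
2q̇ = q⊗(0,ω) = (0.7755656, 0.5409226, -1.0802328, 1.1220506)
updated quaternion q' = (0.9062, -0.2769, 0.2654, -0.1782)
a = (-1.2000, -1.1000, 0.0333)
p' = p + v·dt = (0.2120, -0.2680, 0.5840)
v' = v + a·dt = (0.2520, 0.7560, -0.3987)

p' = (0.2120, -0.2680, 0.5840)
q' = (0.9062, -0.2769, 0.2654, -0.1782)
v' = (0.2520, 0.7560, -0.3987)
ω' = (0.6216, -1.4411, 1.0280)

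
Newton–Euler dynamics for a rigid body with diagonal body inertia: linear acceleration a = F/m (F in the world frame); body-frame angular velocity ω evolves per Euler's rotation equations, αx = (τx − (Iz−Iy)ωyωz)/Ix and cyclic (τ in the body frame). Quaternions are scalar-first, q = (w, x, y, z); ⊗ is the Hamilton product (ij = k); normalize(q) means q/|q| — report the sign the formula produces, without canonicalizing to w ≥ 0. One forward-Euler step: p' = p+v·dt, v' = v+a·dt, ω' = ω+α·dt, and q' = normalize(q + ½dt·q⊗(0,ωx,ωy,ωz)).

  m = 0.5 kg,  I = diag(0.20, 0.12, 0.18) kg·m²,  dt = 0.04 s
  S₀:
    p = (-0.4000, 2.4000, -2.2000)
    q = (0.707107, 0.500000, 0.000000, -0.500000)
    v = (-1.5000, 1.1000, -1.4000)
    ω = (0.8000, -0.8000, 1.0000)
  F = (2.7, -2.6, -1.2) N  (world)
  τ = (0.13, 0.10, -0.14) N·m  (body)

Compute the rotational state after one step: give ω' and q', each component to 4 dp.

α = I⁻¹(τ − ω×Iω) = (0.8900, 0.7000, -1.0622)
ω' = ω + α·dt = (0.8356, -0.7720, 0.9575)
2q̇ = q⊗(0,ω) = (0.1000000, 0.1656856, -1.4656856, 0.3071070)
q + ½dt·q⊗(0,ω), renormalized = (0.7088, 0.5031, -0.0293, -0.4936)

ω' = (0.8356, -0.7720, 0.9575)
q' = (0.7088, 0.5031, -0.0293, -0.4936)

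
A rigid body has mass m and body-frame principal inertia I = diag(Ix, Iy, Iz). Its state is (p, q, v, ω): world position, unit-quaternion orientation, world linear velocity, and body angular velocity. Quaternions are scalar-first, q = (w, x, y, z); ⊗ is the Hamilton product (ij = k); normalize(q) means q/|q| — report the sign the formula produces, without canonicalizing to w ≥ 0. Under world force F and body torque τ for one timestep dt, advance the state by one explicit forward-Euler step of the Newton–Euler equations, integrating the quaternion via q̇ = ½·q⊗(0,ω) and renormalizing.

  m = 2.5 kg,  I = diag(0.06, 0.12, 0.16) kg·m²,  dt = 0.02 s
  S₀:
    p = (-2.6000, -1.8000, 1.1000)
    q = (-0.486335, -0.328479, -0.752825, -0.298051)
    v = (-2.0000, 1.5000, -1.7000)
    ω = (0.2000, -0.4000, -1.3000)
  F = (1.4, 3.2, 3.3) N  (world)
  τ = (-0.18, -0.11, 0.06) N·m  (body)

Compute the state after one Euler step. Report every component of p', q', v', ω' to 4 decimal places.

p' = (-2.6400, -1.7700, 1.0660)
q' = (-0.4925, -0.3208, -0.7557, -0.2889)
v' = (-1.9888, 1.5256, -1.6736)
ω' = (0.1331, -0.4227, -1.2919)

p' = p + v·dt = (-2.6400, -1.7700, 1.0660)
new velocity v' = (-1.9888, 1.5256, -1.6736)
angular accel α = (-3.3467, -1.1333, 0.4050)
ω' = ω + α·dt = (0.1331, -0.4227, -1.2919)
q⊗(0,ω) = (-0.6229005, 0.7621851, -0.2920989, 0.9141921)
q' = normalize(q + ½dt·q⊗(0,ω)) = (-0.4925, -0.3208, -0.7557, -0.2889)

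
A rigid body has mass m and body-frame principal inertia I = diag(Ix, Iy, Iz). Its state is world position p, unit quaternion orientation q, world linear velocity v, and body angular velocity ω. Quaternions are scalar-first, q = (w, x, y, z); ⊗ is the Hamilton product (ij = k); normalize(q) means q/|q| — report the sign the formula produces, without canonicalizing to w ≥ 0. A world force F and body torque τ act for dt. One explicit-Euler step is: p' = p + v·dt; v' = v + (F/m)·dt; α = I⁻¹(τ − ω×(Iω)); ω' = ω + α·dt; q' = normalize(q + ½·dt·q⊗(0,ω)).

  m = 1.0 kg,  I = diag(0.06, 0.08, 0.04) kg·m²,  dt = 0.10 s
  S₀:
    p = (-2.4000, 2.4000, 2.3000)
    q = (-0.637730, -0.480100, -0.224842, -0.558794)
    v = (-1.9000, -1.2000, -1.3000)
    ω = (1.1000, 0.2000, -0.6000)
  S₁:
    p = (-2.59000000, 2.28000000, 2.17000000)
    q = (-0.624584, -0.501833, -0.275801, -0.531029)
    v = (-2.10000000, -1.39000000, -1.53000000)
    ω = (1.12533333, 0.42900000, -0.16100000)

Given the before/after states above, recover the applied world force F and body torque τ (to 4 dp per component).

Δω = ω₁−ω₀ = (0.02533333, 0.22900000, 0.43900000)
precession coupling = (0.0048, -0.0132, 0.0044)
I·α + gyro = (0.0200, 0.1700, 0.1800)
v₁ − v₀ = (-0.20000000, -0.19000000, -0.23000000)
m·(v₁−v₀)/dt = (-2.0000, -1.9000, -2.3000)

F = (-2.0000, -1.9000, -2.3000)
τ = (0.0200, 0.1700, 0.1800)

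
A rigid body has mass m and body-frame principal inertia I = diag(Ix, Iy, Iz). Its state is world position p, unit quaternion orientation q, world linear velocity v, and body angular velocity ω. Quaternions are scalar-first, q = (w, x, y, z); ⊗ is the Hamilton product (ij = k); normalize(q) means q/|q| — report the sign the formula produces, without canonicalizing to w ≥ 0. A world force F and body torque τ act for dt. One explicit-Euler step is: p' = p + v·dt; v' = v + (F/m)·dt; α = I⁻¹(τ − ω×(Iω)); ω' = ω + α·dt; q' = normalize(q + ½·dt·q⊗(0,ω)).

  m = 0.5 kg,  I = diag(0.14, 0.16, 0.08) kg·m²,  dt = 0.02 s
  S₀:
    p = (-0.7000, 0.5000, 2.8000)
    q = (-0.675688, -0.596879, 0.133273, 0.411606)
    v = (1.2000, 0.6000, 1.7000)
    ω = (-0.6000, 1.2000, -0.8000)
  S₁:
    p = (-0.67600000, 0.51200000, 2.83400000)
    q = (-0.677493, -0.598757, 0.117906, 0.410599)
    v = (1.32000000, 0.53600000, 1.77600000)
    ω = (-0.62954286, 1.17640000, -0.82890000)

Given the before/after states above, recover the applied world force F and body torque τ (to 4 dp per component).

velocity change Δv = (0.12000000, -0.06400000, 0.07600000)
F = m·Δv/dt = (3.0000, -1.6000, 1.9000)
ω₁ − ω₀ = (-0.02954286, -0.02360000, -0.02890000)
gyro term ω₀×Iω₀ = (0.0768, 0.0288, -0.0144)
τ = I·(Δω/dt) + ω₀×(Iω₀) = (-0.1300, -0.1600, -0.1300)

F = (3.0000, -1.6000, 1.9000)
τ = (-0.1300, -0.1600, -0.1300)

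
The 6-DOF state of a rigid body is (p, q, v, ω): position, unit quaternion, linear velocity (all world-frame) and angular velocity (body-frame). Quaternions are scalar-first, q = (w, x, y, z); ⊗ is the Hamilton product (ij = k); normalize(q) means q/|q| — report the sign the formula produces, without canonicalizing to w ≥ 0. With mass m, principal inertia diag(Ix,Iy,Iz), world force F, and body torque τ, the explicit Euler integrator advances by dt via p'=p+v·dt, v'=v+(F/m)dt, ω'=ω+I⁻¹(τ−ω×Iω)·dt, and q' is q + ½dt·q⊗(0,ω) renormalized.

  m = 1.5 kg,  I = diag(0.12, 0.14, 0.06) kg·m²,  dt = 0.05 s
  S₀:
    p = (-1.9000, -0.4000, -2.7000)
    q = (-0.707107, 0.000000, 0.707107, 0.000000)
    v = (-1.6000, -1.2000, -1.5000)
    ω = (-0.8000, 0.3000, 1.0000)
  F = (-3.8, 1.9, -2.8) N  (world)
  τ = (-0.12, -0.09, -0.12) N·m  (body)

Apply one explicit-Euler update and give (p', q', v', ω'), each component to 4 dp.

p' = p + v·dt = (-1.9800, -0.4600, -2.7750)
v' = v + a·dt = (-1.7267, -1.1367, -1.5933)
ω×(Iω) gyroscopic = (-0.0240, -0.0480, -0.0048)
angular accel α = (-0.8000, -0.3000, -1.9200)
new body rate ω' = (-0.8400, 0.2850, 0.9040)
2q̇ = q⊗(0,ω) = (-0.2121321, 1.2727926, -0.2121321, -0.1414214)
q' = normalize(q + ½dt·q⊗(0,ω)) = (-0.7120, 0.0318, 0.7014, -0.0035)

p' = (-1.9800, -0.4600, -2.7750)
q' = (-0.7120, 0.0318, 0.7014, -0.0035)
v' = (-1.7267, -1.1367, -1.5933)
ω' = (-0.8400, 0.2850, 0.9040)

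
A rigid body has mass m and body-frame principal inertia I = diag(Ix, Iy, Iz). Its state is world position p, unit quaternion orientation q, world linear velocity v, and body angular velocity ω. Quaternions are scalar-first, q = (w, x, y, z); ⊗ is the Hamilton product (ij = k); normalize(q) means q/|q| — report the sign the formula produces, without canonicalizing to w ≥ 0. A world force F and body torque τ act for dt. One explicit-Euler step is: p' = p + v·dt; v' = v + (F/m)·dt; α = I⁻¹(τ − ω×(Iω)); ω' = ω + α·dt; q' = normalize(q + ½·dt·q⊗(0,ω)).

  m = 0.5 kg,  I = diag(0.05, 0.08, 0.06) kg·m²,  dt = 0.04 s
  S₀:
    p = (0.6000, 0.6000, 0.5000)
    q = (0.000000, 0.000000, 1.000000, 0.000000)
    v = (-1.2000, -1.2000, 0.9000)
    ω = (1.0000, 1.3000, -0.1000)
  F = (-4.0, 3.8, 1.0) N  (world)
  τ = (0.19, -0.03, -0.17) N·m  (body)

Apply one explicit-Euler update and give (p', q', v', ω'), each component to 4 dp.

p' = (0.5520, 0.5520, 0.5360)
q' = (-0.0260, -0.0020, 0.9995, -0.0200)
v' = (-1.5200, -0.8960, 0.9800)
ω' = (1.1499, 1.2845, -0.2393)

a = F/m = (-8.0000, 7.6000, 2.0000)
p + v·dt = (0.5520, 0.5520, 0.5360)
new velocity v' = (-1.5200, -0.8960, 0.9800)
angular accel α = (3.7480, -0.3875, -3.4833)
new body rate ω' = (1.1499, 1.2845, -0.2393)
q⊗(0,ω) = (-1.3000000, -0.1000000, 0.0000000, -1.0000000)
updated quaternion q' = (-0.0260, -0.0020, 0.9995, -0.0200)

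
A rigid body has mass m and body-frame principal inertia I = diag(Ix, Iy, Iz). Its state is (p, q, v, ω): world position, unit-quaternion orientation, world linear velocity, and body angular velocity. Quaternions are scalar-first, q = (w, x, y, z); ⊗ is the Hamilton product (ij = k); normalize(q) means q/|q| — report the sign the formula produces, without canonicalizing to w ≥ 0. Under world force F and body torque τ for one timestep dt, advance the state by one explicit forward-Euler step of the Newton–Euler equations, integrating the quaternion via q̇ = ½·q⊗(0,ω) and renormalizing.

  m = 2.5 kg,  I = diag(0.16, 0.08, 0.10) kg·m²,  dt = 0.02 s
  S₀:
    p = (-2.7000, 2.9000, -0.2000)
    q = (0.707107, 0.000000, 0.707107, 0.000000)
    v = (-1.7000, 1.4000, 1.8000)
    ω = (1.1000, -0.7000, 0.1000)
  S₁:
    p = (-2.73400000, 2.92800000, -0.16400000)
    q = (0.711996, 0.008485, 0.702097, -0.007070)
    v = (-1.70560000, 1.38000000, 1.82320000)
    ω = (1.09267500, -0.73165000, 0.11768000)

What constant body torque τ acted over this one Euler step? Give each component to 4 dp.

ω₁ − ω₀ = (-0.00732500, -0.03165000, 0.01768000)
precession coupling = (-0.0014, 0.0066, 0.0616)
τ = I·(Δω/dt) + ω₀×(Iω₀) = (-0.0600, -0.1200, 0.1500)

τ = (-0.0600, -0.1200, 0.1500)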